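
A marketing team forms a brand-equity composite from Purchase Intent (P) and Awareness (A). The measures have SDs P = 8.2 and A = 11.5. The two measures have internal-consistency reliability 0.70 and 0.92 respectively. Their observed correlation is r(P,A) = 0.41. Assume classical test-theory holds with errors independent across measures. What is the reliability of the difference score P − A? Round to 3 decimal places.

0.748

Var(P−A) = 8.2² + 11.5² − 2·8.2·11.5·0.41 = 199.49 − 77.326 = 122.164.
Because errors are independent across components, Cov(Tᵢ,Tⱼ) = Cov(Xᵢ,Xⱼ); the off-diagonal part of the true-score variance is the same as above.
True-score variance = [8.2²·0.70 + 11.5²·0.92] − 77.326 = 168.738 − 77.326 = 91.412.
Reliability = 91.412 / 122.164 = 0.748.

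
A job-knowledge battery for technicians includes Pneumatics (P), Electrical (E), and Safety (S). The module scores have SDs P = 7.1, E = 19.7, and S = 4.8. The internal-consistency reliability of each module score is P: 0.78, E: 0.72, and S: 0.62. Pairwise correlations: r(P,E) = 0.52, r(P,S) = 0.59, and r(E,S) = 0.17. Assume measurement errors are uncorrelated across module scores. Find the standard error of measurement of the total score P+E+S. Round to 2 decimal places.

Var(total) = 461.54 + 217.83 = 679.37.
True-score variance = 333.029 + 217.83 = 550.859, so reliability = 0.8108.
Error variance = 679.37 − 550.859 = 128.511; SEM = √128.511 = 11.34.

11.34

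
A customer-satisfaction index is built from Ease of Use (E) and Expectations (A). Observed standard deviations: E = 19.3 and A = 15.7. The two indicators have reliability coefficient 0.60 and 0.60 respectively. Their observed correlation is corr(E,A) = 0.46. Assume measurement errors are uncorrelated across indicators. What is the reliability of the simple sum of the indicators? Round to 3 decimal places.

0.724

Var(E+A) = 19.3² + 15.7² + 2·[19.3·15.7·0.46] = 618.98 + 278.769 = 897.749.
Because errors are independent across components, Cov(Tᵢ,Tⱼ) = Cov(Xᵢ,Xⱼ); the off-diagonal part of the true-score variance is the same as above.
True-score variance = [19.3²·0.60 + 15.7²·0.60] + 278.769 = 371.388 + 278.769 = 650.157.
Reliability = 650.157 / 897.749 = 0.724.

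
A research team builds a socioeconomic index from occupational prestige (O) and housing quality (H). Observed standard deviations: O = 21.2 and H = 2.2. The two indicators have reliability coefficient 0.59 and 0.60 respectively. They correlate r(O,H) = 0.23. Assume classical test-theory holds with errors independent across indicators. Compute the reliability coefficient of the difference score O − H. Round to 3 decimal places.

0.570

Var(O−H) = 21.2² + 2.2² − 2·21.2·2.2·0.23 = 454.28 − 21.4544 = 432.826.
Under uncorrelated errors the observed covariances equal the true-score covariances, so only the own-variance terms attenuate.
True-score variance = [21.2²·0.59 + 2.2²·0.60] − 21.4544 = 268.074 − 21.4544 = 246.619.
Reliability = 246.619 / 432.826 = 0.570.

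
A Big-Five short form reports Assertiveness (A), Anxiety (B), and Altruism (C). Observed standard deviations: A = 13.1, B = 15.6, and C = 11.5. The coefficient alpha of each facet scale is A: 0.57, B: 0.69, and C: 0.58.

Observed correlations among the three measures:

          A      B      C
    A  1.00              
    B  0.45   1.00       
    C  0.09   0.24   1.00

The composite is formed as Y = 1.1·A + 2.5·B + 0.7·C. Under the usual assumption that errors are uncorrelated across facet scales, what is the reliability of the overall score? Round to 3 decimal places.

0.762

Var(Y) = 1.1²·13.1² + 2.5²·15.6² + 0.7²·11.5² + 2·[2.75·13.1·15.6·0.45 + 0.77·13.1·11.5·0.09 + 1.75·15.6·11.5·0.24] = 1793.45 + 677.367 = 2470.82.
With uncorrelated errors the cross-covariances are all true-score covariance, so they carry over unchanged; only the diagonal terms shrink to ρᵢσᵢ².
True-score variance = [1.1²·13.1²·0.57 + 2.5²·15.6²·0.69 + 0.7²·11.5²·0.58] + 677.367 = 1205.43 + 677.367 = 1882.8.
Reliability = 1882.8 / 2470.82 = 0.762.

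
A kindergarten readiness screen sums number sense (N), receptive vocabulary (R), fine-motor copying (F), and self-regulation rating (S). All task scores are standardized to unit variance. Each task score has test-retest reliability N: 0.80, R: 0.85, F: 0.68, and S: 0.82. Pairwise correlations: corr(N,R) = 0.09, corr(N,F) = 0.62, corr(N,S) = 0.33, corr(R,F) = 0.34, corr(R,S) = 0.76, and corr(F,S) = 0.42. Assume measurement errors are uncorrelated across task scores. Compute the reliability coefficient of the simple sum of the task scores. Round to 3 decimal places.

Var(N+R+F+S) = 4 + 2·[0.09 + 0.62 + 0.33 + 0.34 + 0.76 + 0.42] = 4 + 5.12 = 9.12.
Under uncorrelated errors the observed covariances equal the true-score covariances, so only the own-variance terms attenuate.
True-score variance = [0.80 + 0.85 + 0.68 + 0.82] + 5.12 = 3.15 + 5.12 = 8.27.
Reliability = 8.27 / 9.12 = 0.907.

0.907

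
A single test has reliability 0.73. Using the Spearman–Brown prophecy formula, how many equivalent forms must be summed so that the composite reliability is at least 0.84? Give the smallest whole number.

2

k ≥ ρ*(1−ρ₁)/(ρ₁(1−ρ*)) = 0.84·0.27 / (0.73·0.16) = 1.942.
Smallest integer k = 2.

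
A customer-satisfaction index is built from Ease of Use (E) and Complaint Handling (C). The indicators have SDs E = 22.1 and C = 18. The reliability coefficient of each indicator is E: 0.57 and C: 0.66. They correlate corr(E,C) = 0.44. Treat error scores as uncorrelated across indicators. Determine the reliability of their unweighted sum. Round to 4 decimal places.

Var(E+C) = 22.1² + 18² + 2·[22.1·18·0.44] = 812.41 + 350.064 = 1162.47.
Under uncorrelated errors the observed covariances equal the true-score covariances, so only the own-variance terms attenuate.
True-score variance = [22.1²·0.57 + 18²·0.66] + 350.064 = 492.234 + 350.064 = 842.298.
Reliability = 842.298 / 1162.47 = 0.7246.

0.7246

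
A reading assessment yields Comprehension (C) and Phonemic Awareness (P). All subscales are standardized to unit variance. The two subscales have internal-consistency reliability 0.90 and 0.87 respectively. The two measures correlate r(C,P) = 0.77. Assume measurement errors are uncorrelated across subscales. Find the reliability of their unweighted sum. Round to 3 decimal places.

0.935

Var(C+P) = 2 + 2·[0.77] = 2 + 1.54 = 3.54.
With uncorrelated errors the cross-covariances are all true-score covariance, so they carry over unchanged; only the diagonal terms shrink to ρᵢσᵢ².
True-score variance = [0.90 + 0.87] + 1.54 = 1.77 + 1.54 = 3.31.
Reliability = 3.31 / 3.54 = 0.935.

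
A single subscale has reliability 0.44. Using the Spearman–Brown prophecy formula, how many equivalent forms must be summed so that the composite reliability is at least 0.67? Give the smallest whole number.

k ≥ ρ*(1−ρ₁)/(ρ₁(1−ρ*)) = 0.67·0.56 / (0.44·0.33) = 2.584.
Smallest integer k = 3.

3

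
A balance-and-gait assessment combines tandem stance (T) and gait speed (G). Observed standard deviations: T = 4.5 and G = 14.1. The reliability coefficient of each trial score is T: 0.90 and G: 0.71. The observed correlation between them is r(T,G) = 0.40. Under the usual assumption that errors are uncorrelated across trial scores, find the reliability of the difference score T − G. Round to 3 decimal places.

Var(T−G) = 4.5² + 14.1² − 2·4.5·14.1·0.40 = 219.06 − 50.76 = 168.3.
Because errors are independent across components, Cov(Tᵢ,Tⱼ) = Cov(Xᵢ,Xⱼ); the off-diagonal part of the true-score variance is the same as above.
True-score variance = [4.5²·0.90 + 14.1²·0.71] − 50.76 = 159.38 − 50.76 = 108.62.
Reliability = 108.62 / 168.3 = 0.645.

0.645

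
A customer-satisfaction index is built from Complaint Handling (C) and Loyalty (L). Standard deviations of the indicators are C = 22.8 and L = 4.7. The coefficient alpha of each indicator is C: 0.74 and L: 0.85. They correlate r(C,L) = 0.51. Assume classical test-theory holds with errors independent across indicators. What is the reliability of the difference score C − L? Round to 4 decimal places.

0.6799

Var(C−L) = 22.8² + 4.7² − 2·22.8·4.7·0.51 = 541.93 − 109.303 = 432.627.
Under uncorrelated errors the observed covariances equal the true-score covariances, so only the own-variance terms attenuate.
True-score variance = [22.8²·0.74 + 4.7²·0.85] − 109.303 = 403.458 − 109.303 = 294.155.
Reliability = 294.155 / 432.627 = 0.6799.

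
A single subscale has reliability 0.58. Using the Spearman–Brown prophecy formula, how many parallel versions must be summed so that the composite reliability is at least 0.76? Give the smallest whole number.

k ≥ ρ*(1−ρ₁)/(ρ₁(1−ρ*)) = 0.76·0.42 / (0.58·0.24) = 2.293.
Smallest integer k = 3.

3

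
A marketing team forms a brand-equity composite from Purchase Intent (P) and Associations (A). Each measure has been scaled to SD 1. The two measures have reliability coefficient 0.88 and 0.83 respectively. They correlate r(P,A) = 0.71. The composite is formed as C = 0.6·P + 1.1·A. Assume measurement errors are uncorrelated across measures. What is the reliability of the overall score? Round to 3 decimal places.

0.901

Var(C) = 0.6² + 1.1² + 2·[0.66·0.71] = 1.57 + 0.9372 = 2.5072.
With uncorrelated errors the cross-covariances are all true-score covariance, so they carry over unchanged; only the diagonal terms shrink to ρᵢσᵢ².
True-score variance = [0.6²·0.88 + 1.1²·0.83] + 0.9372 = 1.3211 + 0.9372 = 2.2583.
Reliability = 2.2583 / 2.5072 = 0.901.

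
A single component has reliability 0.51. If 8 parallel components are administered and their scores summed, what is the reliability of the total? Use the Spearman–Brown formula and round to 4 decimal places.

0.8928

ρ_k = kρ / (1 + (k−1)ρ) = 8·0.51 / (1 + 7·0.51) = 4.080 / 4.570 = 0.8928.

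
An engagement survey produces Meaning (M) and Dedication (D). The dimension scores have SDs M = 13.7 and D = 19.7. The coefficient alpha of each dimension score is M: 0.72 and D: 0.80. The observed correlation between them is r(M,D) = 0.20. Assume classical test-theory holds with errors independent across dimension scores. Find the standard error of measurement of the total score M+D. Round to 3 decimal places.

11.409

Var(total) = 575.78 + 107.956 = 683.736.
True-score variance = 445.609 + 107.956 = 553.565, so reliability = 0.8096.
Error variance = 683.736 − 553.565 = 130.171; SEM = √130.171 = 11.409.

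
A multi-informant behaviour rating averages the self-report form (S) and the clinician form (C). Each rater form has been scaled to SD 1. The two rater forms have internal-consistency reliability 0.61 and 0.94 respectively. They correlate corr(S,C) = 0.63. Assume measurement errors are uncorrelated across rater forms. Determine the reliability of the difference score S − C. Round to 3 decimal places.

0.392

Var(S−C) = 1 + 1 − 2·0.63 = 2 − 1.26 = 0.74.
Because errors are independent across components, Cov(Tᵢ,Tⱼ) = Cov(Xᵢ,Xⱼ); the off-diagonal part of the true-score variance is the same as above.
True-score variance = [0.61 + 0.94] − 1.26 = 1.55 − 1.26 = 0.29.
Reliability = 0.29 / 0.74 = 0.392.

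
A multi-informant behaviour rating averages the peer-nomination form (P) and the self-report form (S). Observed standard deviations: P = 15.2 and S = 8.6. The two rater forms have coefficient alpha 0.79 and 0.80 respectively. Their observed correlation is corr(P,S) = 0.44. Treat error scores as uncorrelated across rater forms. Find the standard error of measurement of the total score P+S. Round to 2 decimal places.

Var(total) = 305 + 115.034 = 420.034.
True-score variance = 241.69 + 115.034 = 356.723, so reliability = 0.8493.
Error variance = 420.034 − 356.723 = 63.3104; SEM = √63.3104 = 7.96.

7.96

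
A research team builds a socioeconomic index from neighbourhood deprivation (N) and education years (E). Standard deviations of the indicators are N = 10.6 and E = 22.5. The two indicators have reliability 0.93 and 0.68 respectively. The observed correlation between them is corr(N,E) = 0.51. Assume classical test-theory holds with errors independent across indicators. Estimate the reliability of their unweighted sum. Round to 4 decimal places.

0.8029

Var(N+E) = 10.6² + 22.5² + 2·[10.6·22.5·0.51] = 618.61 + 243.27 = 861.88.
With uncorrelated errors the cross-covariances are all true-score covariance, so they carry over unchanged; only the diagonal terms shrink to ρᵢσᵢ².
True-score variance = [10.6²·0.93 + 22.5²·0.68] + 243.27 = 448.745 + 243.27 = 692.015.
Reliability = 692.015 / 861.88 = 0.8029.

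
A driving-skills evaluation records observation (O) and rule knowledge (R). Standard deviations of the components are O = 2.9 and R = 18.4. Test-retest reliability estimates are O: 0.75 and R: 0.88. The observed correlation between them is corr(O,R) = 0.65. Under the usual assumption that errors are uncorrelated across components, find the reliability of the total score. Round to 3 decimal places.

Var(O+R) = 2.9² + 18.4² + 2·[2.9·18.4·0.65] = 346.97 + 69.368 = 416.338.
Because errors are independent across components, Cov(Tᵢ,Tⱼ) = Cov(Xᵢ,Xⱼ); the off-diagonal part of the true-score variance is the same as above.
True-score variance = [2.9²·0.75 + 18.4²·0.88] + 69.368 = 304.24 + 69.368 = 373.608.
Reliability = 373.608 / 416.338 = 0.897.

0.897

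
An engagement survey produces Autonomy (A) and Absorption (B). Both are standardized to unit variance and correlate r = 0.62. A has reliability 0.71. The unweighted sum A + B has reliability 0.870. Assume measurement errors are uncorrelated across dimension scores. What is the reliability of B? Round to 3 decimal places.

Var(A+B) = 2 + 2·0.62 = 3.240.
True-score variance = ρ_A + ρ_B + 2·0.62, so 0.870 = (0.71 + ρ_B + 1.24) / 3.240.
ρ_B = 0.870·3.240 − 0.71 − 1.24 = 0.869.

0.869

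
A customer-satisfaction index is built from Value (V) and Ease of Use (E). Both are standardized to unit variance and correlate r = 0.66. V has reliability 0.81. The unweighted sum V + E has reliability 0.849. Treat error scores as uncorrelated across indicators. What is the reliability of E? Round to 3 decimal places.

Var(V+E) = 2 + 2·0.66 = 3.320.
True-score variance = ρ_V + ρ_E + 2·0.66, so 0.849 = (0.81 + ρ_E + 1.32) / 3.320.
ρ_E = 0.849·3.320 − 0.81 − 1.32 = 0.689.

0.689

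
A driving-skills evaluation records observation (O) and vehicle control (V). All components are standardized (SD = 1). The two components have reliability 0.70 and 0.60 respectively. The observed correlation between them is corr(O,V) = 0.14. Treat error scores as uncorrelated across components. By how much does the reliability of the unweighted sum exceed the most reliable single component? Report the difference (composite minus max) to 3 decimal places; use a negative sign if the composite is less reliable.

-0.007

Var(sum) = 2 + 0.28 = 2.28; true-score variance = 1.3 + 0.28 = 1.58; composite reliability = 0.6930.
Max component reliability = 0.7000.
Difference = 0.6930 − 0.7000 = -0.007.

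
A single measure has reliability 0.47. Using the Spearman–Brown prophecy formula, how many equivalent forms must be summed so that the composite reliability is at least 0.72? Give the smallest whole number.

3

k ≥ ρ*(1−ρ₁)/(ρ₁(1−ρ*)) = 0.72·0.53 / (0.47·0.28) = 2.900.
Smallest integer k = 3.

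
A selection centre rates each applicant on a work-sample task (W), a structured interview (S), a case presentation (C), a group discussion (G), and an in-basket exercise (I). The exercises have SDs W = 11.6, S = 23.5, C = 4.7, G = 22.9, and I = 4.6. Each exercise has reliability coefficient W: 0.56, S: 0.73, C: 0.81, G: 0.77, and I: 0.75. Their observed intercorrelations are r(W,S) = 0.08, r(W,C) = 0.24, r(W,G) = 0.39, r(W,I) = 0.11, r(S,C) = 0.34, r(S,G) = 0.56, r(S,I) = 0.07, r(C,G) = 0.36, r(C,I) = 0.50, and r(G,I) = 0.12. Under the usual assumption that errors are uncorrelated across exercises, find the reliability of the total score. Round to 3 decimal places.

Var(W+S+C+G+I) = 11.6² + 23.5² + 4.7² + 22.9² + 4.6² + 2·[11.6·23.5·0.08 + 11.6·4.7·0.24 + 11.6·22.9·0.39 + 11.6·4.6·0.11 + 23.5·4.7·0.34 + 23.5·22.9·0.56 + 23.5·4.6·0.07 + 4.7·22.9·0.36 + 4.7·4.6·0.50 + 22.9·4.6·0.12] = 1254.47 + 1106.09 = 2360.56.
Under uncorrelated errors the observed covariances equal the true-score covariances, so only the own-variance terms attenuate.
True-score variance = [11.6²·0.56 + 23.5²·0.73 + 4.7²·0.81 + 22.9²·0.77 + 4.6²·0.75] + 1106.09 = 916.055 + 1106.09 = 2022.14.
Reliability = 2022.14 / 2360.56 = 0.857.

0.857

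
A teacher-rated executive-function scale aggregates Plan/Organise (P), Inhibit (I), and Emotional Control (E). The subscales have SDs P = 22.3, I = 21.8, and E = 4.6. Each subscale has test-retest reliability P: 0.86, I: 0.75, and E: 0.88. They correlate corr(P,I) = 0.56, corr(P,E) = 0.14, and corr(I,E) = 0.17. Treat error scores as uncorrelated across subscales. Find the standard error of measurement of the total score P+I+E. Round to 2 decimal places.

13.82

Var(total) = 993.69 + 607.294 = 1600.98.
True-score variance = 802.72 + 607.294 = 1410.01, so reliability = 0.8807.
Error variance = 1600.98 − 1410.01 = 190.97; SEM = √190.97 = 13.82.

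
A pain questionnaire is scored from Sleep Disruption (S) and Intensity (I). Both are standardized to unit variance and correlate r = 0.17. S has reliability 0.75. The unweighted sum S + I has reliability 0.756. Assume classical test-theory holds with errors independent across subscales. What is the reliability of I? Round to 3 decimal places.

0.679

Var(S+I) = 2 + 2·0.17 = 2.340.
True-score variance = ρ_S + ρ_I + 2·0.17, so 0.756 = (0.75 + ρ_I + 0.34) / 2.340.
ρ_I = 0.756·2.340 − 0.75 − 0.34 = 0.679.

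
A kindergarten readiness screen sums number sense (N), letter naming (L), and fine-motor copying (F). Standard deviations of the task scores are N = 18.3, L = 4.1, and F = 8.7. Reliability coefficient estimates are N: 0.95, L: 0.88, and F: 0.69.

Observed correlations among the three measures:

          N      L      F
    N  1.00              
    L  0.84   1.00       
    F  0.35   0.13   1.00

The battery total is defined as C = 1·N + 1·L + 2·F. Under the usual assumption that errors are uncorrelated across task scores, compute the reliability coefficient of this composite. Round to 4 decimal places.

0.8898

Var(C) = 18.3² + 4.1² + 2²·8.7² + 2·[18.3·4.1·0.84 + 2·18.3·8.7·0.35 + 2·4.1·8.7·0.13] = 654.46 + 367.493 = 1021.95.
Because errors are independent across components, Cov(Tᵢ,Tⱼ) = Cov(Xᵢ,Xⱼ); the off-diagonal part of the true-score variance is the same as above.
True-score variance = [18.3²·0.95 + 4.1²·0.88 + 2²·8.7²·0.69] + 367.493 = 541.843 + 367.493 = 909.335.
Reliability = 909.335 / 1021.95 = 0.8898.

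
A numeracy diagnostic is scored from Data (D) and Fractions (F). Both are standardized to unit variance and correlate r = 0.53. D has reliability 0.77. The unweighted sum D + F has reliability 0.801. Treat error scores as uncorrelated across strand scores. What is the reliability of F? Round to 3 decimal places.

Var(D+F) = 2 + 2·0.53 = 3.060.
True-score variance = ρ_D + ρ_F + 2·0.53, so 0.801 = (0.77 + ρ_F + 1.06) / 3.060.
ρ_F = 0.801·3.060 − 0.77 − 1.06 = 0.621.

0.621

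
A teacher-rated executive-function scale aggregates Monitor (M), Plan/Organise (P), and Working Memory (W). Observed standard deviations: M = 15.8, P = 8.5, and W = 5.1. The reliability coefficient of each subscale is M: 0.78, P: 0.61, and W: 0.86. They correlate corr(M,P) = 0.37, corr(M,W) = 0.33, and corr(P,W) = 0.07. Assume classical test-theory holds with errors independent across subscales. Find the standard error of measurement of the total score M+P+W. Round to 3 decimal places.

Var(total) = 347.9 + 158.634 = 506.534.
True-score variance = 261.16 + 158.634 = 419.794, so reliability = 0.8288.
Error variance = 506.534 − 419.794 = 86.7397; SEM = √86.7397 = 9.313.

9.313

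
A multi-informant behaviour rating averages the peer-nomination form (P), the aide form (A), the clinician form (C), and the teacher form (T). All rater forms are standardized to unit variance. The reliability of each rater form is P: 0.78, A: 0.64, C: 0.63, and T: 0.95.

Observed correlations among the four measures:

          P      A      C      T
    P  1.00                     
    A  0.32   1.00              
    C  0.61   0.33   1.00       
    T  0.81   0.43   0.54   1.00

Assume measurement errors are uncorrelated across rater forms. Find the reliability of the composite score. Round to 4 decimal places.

Var(P+A+C+T) = 4 + 2·[0.32 + 0.61 + 0.81 + 0.33 + 0.43 + 0.54] = 4 + 6.08 = 10.08.
Because errors are independent across components, Cov(Tᵢ,Tⱼ) = Cov(Xᵢ,Xⱼ); the off-diagonal part of the true-score variance is the same as above.
True-score variance = [0.78 + 0.64 + 0.63 + 0.95] + 6.08 = 3 + 6.08 = 9.08.
Reliability = 9.08 / 10.08 = 0.9008.

0.9008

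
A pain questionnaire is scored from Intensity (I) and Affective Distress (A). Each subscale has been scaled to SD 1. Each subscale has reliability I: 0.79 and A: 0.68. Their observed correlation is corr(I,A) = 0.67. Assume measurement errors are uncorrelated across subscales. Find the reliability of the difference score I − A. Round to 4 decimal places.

0.1970

Var(I−A) = 1 + 1 − 2·0.67 = 2 − 1.34 = 0.66.
With uncorrelated errors the cross-covariances are all true-score covariance, so they carry over unchanged; only the diagonal terms shrink to ρᵢσᵢ².
True-score variance = [0.79 + 0.68] − 1.34 = 1.47 − 1.34 = 0.13.
Reliability = 0.13 / 0.66 = 0.1970.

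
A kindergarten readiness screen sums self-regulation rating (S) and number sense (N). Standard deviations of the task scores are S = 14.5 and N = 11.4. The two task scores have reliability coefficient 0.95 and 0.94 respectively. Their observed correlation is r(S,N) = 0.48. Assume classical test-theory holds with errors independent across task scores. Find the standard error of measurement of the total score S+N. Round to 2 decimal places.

Var(total) = 340.21 + 158.688 = 498.898.
True-score variance = 321.9 + 158.688 = 480.588, so reliability = 0.9633.
Error variance = 498.898 − 480.588 = 18.3101; SEM = √18.3101 = 4.28.

4.28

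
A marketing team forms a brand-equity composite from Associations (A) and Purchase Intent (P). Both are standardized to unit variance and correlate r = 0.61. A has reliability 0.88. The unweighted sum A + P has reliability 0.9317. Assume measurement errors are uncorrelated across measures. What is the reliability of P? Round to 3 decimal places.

0.900

Var(A+P) = 2 + 2·0.61 = 3.220.
True-score variance = ρ_A + ρ_P + 2·0.61, so 0.9317 = (0.88 + ρ_P + 1.22) / 3.220.
ρ_P = 0.9317·3.220 − 0.88 − 1.22 = 0.900.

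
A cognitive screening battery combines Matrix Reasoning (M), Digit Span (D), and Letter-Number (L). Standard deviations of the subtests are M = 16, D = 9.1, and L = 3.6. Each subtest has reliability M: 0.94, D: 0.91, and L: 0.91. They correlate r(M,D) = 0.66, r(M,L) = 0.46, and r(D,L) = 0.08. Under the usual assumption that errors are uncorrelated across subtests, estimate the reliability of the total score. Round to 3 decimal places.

0.960

Var(M+D+L) = 16² + 9.1² + 3.6² + 2·[16·9.1·0.66 + 16·3.6·0.46 + 9.1·3.6·0.08] = 351.77 + 250.426 = 602.196.
Under uncorrelated errors the observed covariances equal the true-score covariances, so only the own-variance terms attenuate.
True-score variance = [16²·0.94 + 9.1²·0.91 + 3.6²·0.91] + 250.426 = 327.791 + 250.426 = 578.216.
Reliability = 578.216 / 602.196 = 0.960.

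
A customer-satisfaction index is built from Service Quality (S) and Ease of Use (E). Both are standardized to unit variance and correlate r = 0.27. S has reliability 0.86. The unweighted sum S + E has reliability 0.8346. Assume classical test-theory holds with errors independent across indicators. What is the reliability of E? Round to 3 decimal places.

0.720

Var(S+E) = 2 + 2·0.27 = 2.540.
True-score variance = ρ_S + ρ_E + 2·0.27, so 0.8346 = (0.86 + ρ_E + 0.54) / 2.540.
ρ_E = 0.8346·2.540 − 0.86 − 0.54 = 0.720.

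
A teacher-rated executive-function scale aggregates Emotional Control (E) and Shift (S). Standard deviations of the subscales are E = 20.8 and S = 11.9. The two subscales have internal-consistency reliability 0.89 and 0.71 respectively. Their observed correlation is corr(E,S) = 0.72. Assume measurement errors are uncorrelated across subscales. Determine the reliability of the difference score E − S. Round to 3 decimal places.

Var(E−S) = 20.8² + 11.9² − 2·20.8·11.9·0.72 = 574.25 − 356.429 = 217.821.
Because errors are independent across components, Cov(Tᵢ,Tⱼ) = Cov(Xᵢ,Xⱼ); the off-diagonal part of the true-score variance is the same as above.
True-score variance = [20.8²·0.89 + 11.9²·0.71] − 356.429 = 485.593 − 356.429 = 129.164.
Reliability = 129.164 / 217.821 = 0.593.

0.593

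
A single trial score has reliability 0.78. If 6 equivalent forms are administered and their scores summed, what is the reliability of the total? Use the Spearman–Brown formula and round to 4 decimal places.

ρ_k = kρ / (1 + (k−1)ρ) = 6·0.78 / (1 + 5·0.78) = 4.680 / 4.900 = 0.9551.

0.9551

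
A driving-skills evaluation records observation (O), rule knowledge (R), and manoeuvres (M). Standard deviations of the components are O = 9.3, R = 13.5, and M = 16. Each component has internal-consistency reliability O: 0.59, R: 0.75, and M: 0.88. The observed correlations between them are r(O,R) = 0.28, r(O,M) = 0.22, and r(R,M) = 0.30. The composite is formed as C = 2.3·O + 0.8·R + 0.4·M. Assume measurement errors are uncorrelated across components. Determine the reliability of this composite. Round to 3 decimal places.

0.738

Var(C) = 2.3²·9.3² + 0.8²·13.5² + 0.4²·16² + 2·[1.84·9.3·13.5·0.28 + 0.92·9.3·16·0.22 + 0.32·13.5·16·0.30] = 615.132 + 231.073 = 846.205.
With uncorrelated errors the cross-covariances are all true-score covariance, so they carry over unchanged; only the diagonal terms shrink to ρᵢσᵢ².
True-score variance = [2.3²·9.3²·0.59 + 0.8²·13.5²·0.75 + 0.4²·16²·0.88] + 231.073 = 393.469 + 231.073 = 624.542.
Reliability = 624.542 / 846.205 = 0.738.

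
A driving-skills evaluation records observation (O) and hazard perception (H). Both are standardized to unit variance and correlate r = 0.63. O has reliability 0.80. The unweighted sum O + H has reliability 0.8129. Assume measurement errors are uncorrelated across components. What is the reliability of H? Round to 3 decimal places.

Var(O+H) = 2 + 2·0.63 = 3.260.
True-score variance = ρ_O + ρ_H + 2·0.63, so 0.8129 = (0.80 + ρ_H + 1.26) / 3.260.
ρ_H = 0.8129·3.260 − 0.80 − 1.26 = 0.590.

0.590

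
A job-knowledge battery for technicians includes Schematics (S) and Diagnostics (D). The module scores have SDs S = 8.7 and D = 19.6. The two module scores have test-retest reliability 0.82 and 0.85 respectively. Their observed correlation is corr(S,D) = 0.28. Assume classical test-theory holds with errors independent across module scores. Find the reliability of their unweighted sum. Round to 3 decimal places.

0.872

Var(S+D) = 8.7² + 19.6² + 2·[8.7·19.6·0.28] = 459.85 + 95.4912 = 555.341.
Because errors are independent across components, Cov(Tᵢ,Tⱼ) = Cov(Xᵢ,Xⱼ); the off-diagonal part of the true-score variance is the same as above.
True-score variance = [8.7²·0.82 + 19.6²·0.85] + 95.4912 = 388.602 + 95.4912 = 484.093.
Reliability = 484.093 / 555.341 = 0.872.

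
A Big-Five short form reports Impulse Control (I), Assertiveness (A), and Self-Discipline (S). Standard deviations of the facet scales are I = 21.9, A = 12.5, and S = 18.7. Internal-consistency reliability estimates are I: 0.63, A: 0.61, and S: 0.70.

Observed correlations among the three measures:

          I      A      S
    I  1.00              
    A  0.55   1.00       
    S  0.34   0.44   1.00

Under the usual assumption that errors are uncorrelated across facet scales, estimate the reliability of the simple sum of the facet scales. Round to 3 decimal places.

0.806

Var(I+A+S) = 21.9² + 12.5² + 18.7² + 2·[21.9·12.5·0.55 + 21.9·18.7·0.34 + 12.5·18.7·0.44] = 985.55 + 785.305 = 1770.86.
With uncorrelated errors the cross-covariances are all true-score covariance, so they carry over unchanged; only the diagonal terms shrink to ρᵢσᵢ².
True-score variance = [21.9²·0.63 + 12.5²·0.61 + 18.7²·0.70] + 785.305 = 642.25 + 785.305 = 1427.56.
Reliability = 1427.56 / 1770.86 = 0.806.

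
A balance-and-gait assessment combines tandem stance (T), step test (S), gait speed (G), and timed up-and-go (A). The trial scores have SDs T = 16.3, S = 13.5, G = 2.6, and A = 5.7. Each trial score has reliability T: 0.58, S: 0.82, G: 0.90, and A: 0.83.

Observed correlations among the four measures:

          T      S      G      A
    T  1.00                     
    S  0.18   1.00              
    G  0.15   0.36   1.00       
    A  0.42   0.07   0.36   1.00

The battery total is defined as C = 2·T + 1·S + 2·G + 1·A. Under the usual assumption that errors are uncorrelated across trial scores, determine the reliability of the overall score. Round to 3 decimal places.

Var(C) = 2²·16.3² + 13.5² + 2²·2.6² + 5.7² + 2·[2·16.3·13.5·0.18 + 4·16.3·2.6·0.15 + 2·16.3·5.7·0.42 + 2·13.5·2.6·0.36 + 13.5·5.7·0.07 + 2·2.6·5.7·0.36] = 1304.54 + 448.039 = 1752.58.
Under uncorrelated errors the observed covariances equal the true-score covariances, so only the own-variance terms attenuate.
True-score variance = [2²·16.3²·0.58 + 13.5²·0.82 + 2²·2.6²·0.90 + 5.7²·0.83] + 448.039 = 817.149 + 448.039 = 1265.19.
Reliability = 1265.19 / 1752.58 = 0.722.

0.722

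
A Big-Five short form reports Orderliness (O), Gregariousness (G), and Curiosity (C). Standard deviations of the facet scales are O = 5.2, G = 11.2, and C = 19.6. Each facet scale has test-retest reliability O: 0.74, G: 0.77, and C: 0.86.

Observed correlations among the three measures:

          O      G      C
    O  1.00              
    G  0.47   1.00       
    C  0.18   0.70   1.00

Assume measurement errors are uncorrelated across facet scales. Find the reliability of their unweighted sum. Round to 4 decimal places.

Var(O+G+C) = 5.2² + 11.2² + 19.6² + 2·[5.2·11.2·0.47 + 5.2·19.6·0.18 + 11.2·19.6·0.70] = 536.64 + 398.765 = 935.405.
With uncorrelated errors the cross-covariances are all true-score covariance, so they carry over unchanged; only the diagonal terms shrink to ρᵢσᵢ².
True-score variance = [5.2²·0.74 + 11.2²·0.77 + 19.6²·0.86] + 398.765 = 446.976 + 398.765 = 845.741.
Reliability = 845.741 / 935.405 = 0.9041.

0.9041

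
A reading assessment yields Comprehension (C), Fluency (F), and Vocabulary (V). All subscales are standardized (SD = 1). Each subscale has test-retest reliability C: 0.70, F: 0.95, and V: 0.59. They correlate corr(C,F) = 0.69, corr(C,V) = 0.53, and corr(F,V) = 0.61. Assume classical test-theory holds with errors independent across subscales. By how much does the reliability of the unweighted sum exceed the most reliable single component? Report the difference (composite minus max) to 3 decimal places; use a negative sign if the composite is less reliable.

Var(sum) = 3 + 3.66 = 6.66; true-score variance = 2.24 + 3.66 = 5.9; composite reliability = 0.8859.
Max component reliability = 0.9500.
Difference = 0.8859 − 0.9500 = -0.064.

-0.064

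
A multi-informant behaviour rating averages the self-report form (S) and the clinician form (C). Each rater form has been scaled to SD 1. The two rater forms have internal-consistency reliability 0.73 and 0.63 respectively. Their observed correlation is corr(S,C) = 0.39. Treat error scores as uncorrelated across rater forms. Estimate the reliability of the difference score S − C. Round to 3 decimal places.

Var(S−C) = 1 + 1 − 2·0.39 = 2 − 0.78 = 1.22.
Because errors are independent across components, Cov(Tᵢ,Tⱼ) = Cov(Xᵢ,Xⱼ); the off-diagonal part of the true-score variance is the same as above.
True-score variance = [0.73 + 0.63] − 0.78 = 1.36 − 0.78 = 0.58.
Reliability = 0.58 / 1.22 = 0.475.

0.475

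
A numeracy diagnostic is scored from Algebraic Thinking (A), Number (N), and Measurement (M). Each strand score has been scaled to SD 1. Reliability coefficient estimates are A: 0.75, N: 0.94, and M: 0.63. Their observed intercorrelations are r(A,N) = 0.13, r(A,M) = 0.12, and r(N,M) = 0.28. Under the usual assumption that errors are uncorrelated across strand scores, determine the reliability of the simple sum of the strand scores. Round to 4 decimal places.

Var(A+N+M) = 3 + 2·[0.13 + 0.12 + 0.28] = 3 + 1.06 = 4.06.
With uncorrelated errors the cross-covariances are all true-score covariance, so they carry over unchanged; only the diagonal terms shrink to ρᵢσᵢ².
True-score variance = [0.75 + 0.94 + 0.63] + 1.06 = 2.32 + 1.06 = 3.38.
Reliability = 3.38 / 4.06 = 0.8325.

0.8325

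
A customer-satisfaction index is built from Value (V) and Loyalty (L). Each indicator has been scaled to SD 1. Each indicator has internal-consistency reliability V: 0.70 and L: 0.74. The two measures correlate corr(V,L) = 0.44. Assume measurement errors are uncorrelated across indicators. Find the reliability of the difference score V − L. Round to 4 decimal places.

0.5000

Var(V−L) = 1 + 1 − 2·0.44 = 2 − 0.88 = 1.12.
Because errors are independent across components, Cov(Tᵢ,Tⱼ) = Cov(Xᵢ,Xⱼ); the off-diagonal part of the true-score variance is the same as above.
True-score variance = [0.70 + 0.74] − 0.88 = 1.44 − 0.88 = 0.56.
Reliability = 0.56 / 1.12 = 0.5000.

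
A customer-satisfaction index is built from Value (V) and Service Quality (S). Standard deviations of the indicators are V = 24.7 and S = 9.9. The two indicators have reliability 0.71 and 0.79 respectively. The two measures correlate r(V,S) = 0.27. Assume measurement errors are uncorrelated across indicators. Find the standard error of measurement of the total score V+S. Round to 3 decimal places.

14.054

Var(total) = 708.1 + 132.046 = 840.146.
True-score variance = 510.592 + 132.046 = 642.638, so reliability = 0.7649.
Error variance = 840.146 − 642.638 = 197.508; SEM = √197.508 = 14.054.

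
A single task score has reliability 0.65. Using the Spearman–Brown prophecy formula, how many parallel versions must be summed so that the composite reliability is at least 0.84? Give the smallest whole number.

k ≥ ρ*(1−ρ₁)/(ρ₁(1−ρ*)) = 0.84·0.35 / (0.65·0.16) = 2.827.
Smallest integer k = 3.

3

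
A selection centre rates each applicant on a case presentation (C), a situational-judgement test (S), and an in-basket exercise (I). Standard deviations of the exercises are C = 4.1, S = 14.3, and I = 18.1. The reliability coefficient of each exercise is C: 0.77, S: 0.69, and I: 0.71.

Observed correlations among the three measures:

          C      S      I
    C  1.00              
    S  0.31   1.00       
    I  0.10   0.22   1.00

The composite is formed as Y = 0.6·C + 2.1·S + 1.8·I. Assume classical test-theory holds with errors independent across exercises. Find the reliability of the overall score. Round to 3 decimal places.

0.761

Var(Y) = 0.6²·4.1² + 2.1²·14.3² + 1.8²·18.1² + 2·[1.26·4.1·14.3·0.31 + 1.08·4.1·18.1·0.10 + 3.78·14.3·18.1·0.22] = 1969.31 + 492.317 = 2461.63.
Because errors are independent across components, Cov(Tᵢ,Tⱼ) = Cov(Xᵢ,Xⱼ); the off-diagonal part of the true-score variance is the same as above.
True-score variance = [0.6²·4.1²·0.77 + 2.1²·14.3²·0.69 + 1.8²·18.1²·0.71] + 492.317 = 1380.54 + 492.317 = 1872.85.
Reliability = 1872.85 / 2461.63 = 0.761.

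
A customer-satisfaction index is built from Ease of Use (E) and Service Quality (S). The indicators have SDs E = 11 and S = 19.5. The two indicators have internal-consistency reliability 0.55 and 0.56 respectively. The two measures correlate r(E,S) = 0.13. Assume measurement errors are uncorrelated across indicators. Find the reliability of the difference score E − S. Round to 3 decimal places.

Var(E−S) = 11² + 19.5² − 2·11·19.5·0.13 = 501.25 − 55.77 = 445.48.
Under uncorrelated errors the observed covariances equal the true-score covariances, so only the own-variance terms attenuate.
True-score variance = [11²·0.55 + 19.5²·0.56] − 55.77 = 279.49 − 55.77 = 223.72.
Reliability = 223.72 / 445.48 = 0.502.

0.502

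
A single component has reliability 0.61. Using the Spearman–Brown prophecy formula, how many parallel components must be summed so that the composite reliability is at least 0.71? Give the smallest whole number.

2

k ≥ ρ*(1−ρ₁)/(ρ₁(1−ρ*)) = 0.71·0.39 / (0.61·0.29) = 1.565.
Smallest integer k = 2.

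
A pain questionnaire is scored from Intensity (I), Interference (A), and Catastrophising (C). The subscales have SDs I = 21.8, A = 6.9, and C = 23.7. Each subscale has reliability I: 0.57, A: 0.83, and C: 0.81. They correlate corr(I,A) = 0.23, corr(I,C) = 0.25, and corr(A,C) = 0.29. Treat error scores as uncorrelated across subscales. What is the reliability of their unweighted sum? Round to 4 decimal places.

Var(I+A+C) = 21.8² + 6.9² + 23.7² + 2·[21.8·6.9·0.23 + 21.8·23.7·0.25 + 6.9·23.7·0.29] = 1084.54 + 422.371 = 1506.91.
Because errors are independent across components, Cov(Tᵢ,Tⱼ) = Cov(Xᵢ,Xⱼ); the off-diagonal part of the true-score variance is the same as above.
True-score variance = [21.8²·0.57 + 6.9²·0.83 + 23.7²·0.81] + 422.371 = 765.372 + 422.371 = 1187.74.
Reliability = 1187.74 / 1506.91 = 0.7882.

0.7882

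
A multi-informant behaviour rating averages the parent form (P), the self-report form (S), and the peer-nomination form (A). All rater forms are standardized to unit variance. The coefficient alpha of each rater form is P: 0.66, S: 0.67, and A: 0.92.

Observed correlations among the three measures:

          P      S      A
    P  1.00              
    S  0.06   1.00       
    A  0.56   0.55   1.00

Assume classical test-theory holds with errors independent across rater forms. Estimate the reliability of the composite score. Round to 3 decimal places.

Var(P+S+A) = 3 + 2·[0.06 + 0.56 + 0.55] = 3 + 2.34 = 5.34.
Under uncorrelated errors the observed covariances equal the true-score covariances, so only the own-variance terms attenuate.
True-score variance = [0.66 + 0.67 + 0.92] + 2.34 = 2.25 + 2.34 = 4.59.
Reliability = 4.59 / 5.34 = 0.860.

0.860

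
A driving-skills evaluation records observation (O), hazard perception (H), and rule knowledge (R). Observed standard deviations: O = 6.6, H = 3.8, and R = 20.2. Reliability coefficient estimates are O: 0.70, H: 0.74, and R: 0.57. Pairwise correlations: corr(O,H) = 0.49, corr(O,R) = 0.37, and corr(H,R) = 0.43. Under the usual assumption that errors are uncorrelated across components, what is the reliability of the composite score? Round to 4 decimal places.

Var(O+H+R) = 6.6² + 3.8² + 20.2² + 2·[6.6·3.8·0.49 + 6.6·20.2·0.37 + 3.8·20.2·0.43] = 466.04 + 189.249 = 655.289.
Because errors are independent across components, Cov(Tᵢ,Tⱼ) = Cov(Xᵢ,Xⱼ); the off-diagonal part of the true-score variance is the same as above.
True-score variance = [6.6²·0.70 + 3.8²·0.74 + 20.2²·0.57] + 189.249 = 273.76 + 189.249 = 463.009.
Reliability = 463.009 / 655.289 = 0.7066.

0.7066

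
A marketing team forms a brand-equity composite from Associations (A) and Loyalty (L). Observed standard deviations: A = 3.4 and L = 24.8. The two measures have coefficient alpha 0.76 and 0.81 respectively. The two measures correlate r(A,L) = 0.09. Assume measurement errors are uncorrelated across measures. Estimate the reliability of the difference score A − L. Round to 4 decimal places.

0.8043

Var(A−L) = 3.4² + 24.8² − 2·3.4·24.8·0.09 = 626.6 − 15.1776 = 611.422.
Under uncorrelated errors the observed covariances equal the true-score covariances, so only the own-variance terms attenuate.
True-score variance = [3.4²·0.76 + 24.8²·0.81] − 15.1776 = 506.968 − 15.1776 = 491.79.
Reliability = 491.79 / 611.422 = 0.8043.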